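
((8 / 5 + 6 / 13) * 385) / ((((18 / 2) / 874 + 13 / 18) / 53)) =32101146/559 = 57426.02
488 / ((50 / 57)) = 13908/25 = 556.32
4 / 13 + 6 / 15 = 46/65 = 0.71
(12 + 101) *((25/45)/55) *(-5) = -565/99 = -5.71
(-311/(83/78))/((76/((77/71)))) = -933933/223934 = -4.17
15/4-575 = -2285/4 = -571.25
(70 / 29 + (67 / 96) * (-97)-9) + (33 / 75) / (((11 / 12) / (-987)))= -38143871/69600 = -548.04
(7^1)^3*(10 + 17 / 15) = 57281/15 = 3818.73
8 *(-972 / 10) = -3888/5 = -777.60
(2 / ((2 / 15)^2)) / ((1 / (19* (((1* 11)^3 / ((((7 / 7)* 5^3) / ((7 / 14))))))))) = 227601/20 = 11380.05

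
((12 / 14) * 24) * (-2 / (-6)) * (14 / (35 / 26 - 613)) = -832/5301 = -0.16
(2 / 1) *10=20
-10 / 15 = -2/3 = -0.67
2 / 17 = 0.12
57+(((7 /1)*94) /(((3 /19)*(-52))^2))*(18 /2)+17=218817/1352 = 161.85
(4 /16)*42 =21/2 = 10.50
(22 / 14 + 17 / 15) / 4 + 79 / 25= 2014/525 = 3.84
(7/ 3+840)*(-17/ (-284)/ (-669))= -42959/569988 = -0.08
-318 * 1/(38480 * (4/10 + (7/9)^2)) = -12879/1566136 = -0.01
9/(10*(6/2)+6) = 1/4 = 0.25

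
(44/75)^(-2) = 5625/1936 = 2.91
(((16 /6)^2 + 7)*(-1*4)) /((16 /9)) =-127/4 = -31.75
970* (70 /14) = 4850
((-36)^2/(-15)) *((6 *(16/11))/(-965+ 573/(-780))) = 0.78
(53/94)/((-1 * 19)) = -53/1786 = -0.03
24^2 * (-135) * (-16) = 1244160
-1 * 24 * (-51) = 1224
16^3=4096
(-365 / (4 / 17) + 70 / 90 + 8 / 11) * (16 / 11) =-2454796/1089 = -2254.17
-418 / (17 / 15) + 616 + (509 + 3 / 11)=141456/187 = 756.45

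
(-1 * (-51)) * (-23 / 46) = -51/2 = -25.50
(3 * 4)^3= 1728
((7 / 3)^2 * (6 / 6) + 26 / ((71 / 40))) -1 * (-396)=265883/639 = 416.09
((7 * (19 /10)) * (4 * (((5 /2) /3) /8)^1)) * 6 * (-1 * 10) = -665/2 = -332.50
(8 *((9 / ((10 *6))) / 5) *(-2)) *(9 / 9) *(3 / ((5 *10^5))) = -9/3125000 = 0.00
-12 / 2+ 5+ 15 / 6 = 3/2 = 1.50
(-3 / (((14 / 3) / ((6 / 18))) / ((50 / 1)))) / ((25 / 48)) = -144/7 = -20.57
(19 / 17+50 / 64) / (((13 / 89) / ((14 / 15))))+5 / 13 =663959/53040 = 12.52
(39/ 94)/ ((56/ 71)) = 2769/5264 = 0.53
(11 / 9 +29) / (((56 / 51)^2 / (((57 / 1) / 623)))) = 280041/122108 = 2.29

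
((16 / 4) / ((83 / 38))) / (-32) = -19/332 = -0.06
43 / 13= 3.31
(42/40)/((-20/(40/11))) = -21/110 = -0.19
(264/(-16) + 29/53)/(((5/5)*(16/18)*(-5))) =15219/4240 = 3.59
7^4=2401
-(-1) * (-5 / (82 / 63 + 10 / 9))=-2.07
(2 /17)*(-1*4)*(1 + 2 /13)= -120/221 = -0.54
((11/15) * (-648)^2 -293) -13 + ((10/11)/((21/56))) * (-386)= 50603494/165 = 306687.84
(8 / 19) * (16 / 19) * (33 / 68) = 1056/6137 = 0.17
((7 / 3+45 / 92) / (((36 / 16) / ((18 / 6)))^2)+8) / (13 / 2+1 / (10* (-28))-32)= -2263520/4434561 = -0.51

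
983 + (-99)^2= 10784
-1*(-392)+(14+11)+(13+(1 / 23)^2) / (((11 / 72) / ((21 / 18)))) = 3004275/5819 = 516.29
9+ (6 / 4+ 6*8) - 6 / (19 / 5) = 56.92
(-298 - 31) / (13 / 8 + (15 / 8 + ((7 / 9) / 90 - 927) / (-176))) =-46902240/1249823 = -37.53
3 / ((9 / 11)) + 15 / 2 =11.17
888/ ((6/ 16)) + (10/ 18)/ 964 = 20544773/8676 = 2368.00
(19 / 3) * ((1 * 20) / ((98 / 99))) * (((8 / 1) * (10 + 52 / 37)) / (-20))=-1058376/1813 = -583.77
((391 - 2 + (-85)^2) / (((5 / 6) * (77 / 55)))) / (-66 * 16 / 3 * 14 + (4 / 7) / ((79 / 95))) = -100251/75689 = -1.32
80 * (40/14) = 1600/7 = 228.57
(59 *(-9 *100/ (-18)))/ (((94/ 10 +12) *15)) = 2950/321 = 9.19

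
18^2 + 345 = 669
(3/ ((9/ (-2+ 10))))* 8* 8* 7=3584/3 = 1194.67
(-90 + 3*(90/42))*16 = -9360/7 = -1337.14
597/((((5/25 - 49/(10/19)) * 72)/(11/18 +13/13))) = -28855/200664 = -0.14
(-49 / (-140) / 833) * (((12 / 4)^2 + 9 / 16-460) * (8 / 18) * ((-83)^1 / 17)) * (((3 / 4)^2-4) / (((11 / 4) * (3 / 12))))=-598181/291312 = -2.05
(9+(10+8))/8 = 3.38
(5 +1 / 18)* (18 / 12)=91/12 = 7.58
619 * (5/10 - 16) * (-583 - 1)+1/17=95254197/17 = 5603188.06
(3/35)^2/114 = 3/46550 = 0.00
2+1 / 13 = 27/13 = 2.08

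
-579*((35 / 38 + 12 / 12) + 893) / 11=-19690053/418 = -47105.39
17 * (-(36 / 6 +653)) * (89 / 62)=-997067/62 = -16081.73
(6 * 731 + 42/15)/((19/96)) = 2106624/95 = 22174.99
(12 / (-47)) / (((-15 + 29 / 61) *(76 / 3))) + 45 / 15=2374143/791198 = 3.00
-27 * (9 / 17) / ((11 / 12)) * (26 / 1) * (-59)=4473144/187 = 23920.56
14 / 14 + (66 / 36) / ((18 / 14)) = 131/54 = 2.43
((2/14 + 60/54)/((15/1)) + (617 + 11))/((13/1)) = 593539/12285 = 48.31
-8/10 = -4/5 = -0.80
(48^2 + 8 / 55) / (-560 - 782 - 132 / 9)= -190092/111925 = -1.70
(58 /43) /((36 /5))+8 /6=1.52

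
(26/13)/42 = 1/21 = 0.05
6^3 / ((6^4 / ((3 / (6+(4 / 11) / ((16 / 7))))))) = 22/271 = 0.08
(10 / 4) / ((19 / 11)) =55/38 = 1.45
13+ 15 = 28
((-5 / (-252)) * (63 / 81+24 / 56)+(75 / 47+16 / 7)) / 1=728524/186543 = 3.91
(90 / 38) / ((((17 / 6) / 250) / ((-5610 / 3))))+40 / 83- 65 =-616376745/1577 = -390853.99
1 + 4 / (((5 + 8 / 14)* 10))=209/195 = 1.07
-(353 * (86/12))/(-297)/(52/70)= 531265/46332 = 11.47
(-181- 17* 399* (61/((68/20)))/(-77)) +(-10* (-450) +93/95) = 6165953/1045 = 5900.43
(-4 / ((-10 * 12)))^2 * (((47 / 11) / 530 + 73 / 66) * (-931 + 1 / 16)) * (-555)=119322521/186560 = 639.59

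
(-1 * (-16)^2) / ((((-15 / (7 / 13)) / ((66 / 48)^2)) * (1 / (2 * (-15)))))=-6776/13 = -521.23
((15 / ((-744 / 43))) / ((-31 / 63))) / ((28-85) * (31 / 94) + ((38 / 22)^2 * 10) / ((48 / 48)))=77030415/482548852 = 0.16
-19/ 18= -1.06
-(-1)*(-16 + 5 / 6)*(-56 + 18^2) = -12194/3 = -4064.67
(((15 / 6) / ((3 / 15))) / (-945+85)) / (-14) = 5/4816 = 0.00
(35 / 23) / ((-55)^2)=7/13915 = 0.00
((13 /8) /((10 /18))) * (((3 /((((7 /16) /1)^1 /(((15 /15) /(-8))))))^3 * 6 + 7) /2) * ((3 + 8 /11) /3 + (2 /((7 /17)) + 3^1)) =9058569/211288 = 42.87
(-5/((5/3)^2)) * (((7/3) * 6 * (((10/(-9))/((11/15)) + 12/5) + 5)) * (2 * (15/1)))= -244692/55 = -4448.95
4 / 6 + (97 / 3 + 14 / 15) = 509/15 = 33.93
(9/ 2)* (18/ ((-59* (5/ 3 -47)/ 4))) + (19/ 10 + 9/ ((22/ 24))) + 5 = 928941/55165 = 16.84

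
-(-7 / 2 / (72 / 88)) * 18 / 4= 77/4 = 19.25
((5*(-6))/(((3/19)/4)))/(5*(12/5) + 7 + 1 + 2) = -380/11 = -34.55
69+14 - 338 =-255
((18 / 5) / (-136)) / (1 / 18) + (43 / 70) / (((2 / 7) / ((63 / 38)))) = 3.09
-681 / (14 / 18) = -6129/7 = -875.57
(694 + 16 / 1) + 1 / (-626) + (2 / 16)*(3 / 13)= 23112807/32552 = 710.03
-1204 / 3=-401.33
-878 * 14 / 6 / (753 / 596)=-3663016/2259 = -1621.52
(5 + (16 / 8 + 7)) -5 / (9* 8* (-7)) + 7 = 10589/504 = 21.01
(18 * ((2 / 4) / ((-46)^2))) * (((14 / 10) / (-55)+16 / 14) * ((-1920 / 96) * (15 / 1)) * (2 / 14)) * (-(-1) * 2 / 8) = -58077/1140524 = -0.05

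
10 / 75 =2/15 = 0.13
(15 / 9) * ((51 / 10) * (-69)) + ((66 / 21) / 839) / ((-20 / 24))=-34445409/58730 = -586.50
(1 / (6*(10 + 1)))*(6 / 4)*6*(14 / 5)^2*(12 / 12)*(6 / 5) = 1.28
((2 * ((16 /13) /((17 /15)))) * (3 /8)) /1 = 180/221 = 0.81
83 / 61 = 1.36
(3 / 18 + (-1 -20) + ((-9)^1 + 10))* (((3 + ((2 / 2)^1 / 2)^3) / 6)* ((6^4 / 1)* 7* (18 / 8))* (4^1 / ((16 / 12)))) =-5060475/8 = -632559.38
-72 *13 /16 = -117/2 = -58.50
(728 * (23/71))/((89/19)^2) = 6044584/562391 = 10.75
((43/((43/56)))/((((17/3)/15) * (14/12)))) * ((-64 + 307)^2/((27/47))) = 222024240/17 = 13060249.41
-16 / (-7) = 16/7 = 2.29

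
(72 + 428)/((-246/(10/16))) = -625/492 = -1.27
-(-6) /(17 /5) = 1.76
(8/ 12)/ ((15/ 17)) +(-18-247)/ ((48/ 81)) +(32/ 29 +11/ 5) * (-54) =-13046203/20880 = -624.82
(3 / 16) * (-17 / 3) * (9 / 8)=-153/128 = -1.20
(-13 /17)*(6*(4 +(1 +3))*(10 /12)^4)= -8125/459 = -17.70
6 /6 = 1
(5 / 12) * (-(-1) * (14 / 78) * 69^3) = 24567.98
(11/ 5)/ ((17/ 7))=77/85 = 0.91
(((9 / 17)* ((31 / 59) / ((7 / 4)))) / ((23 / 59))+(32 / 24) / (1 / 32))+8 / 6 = 121544/2737 = 44.41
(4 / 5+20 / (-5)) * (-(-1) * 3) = -48/5 = -9.60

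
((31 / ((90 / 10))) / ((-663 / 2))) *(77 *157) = -749518/5967 = -125.61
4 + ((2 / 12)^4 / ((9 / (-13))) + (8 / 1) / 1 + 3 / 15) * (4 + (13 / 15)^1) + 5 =42778807/874800 = 48.90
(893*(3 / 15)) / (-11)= -16.24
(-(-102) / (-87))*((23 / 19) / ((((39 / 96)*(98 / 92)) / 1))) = -1151104/350987 = -3.28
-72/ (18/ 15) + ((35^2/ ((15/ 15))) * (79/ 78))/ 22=-6185/1716 = -3.60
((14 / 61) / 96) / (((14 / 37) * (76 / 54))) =333/74176 = 0.00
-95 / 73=-1.30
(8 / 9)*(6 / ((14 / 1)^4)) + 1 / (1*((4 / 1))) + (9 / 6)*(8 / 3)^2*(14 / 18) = 2216159/259308 = 8.55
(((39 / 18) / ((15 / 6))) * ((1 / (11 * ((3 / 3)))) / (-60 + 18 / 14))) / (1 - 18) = 91/1152855 = 0.00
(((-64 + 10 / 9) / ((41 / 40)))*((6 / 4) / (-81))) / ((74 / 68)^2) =13085920/13639347 = 0.96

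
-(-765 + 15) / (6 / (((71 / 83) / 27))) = 8875/2241 = 3.96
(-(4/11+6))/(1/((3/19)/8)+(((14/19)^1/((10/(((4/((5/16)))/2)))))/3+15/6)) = -199500/1671703 = -0.12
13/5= 2.60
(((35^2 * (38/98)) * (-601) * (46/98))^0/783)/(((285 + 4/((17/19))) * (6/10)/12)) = 340/3853143 = 0.00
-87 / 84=-29/28 = -1.04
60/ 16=15/4 = 3.75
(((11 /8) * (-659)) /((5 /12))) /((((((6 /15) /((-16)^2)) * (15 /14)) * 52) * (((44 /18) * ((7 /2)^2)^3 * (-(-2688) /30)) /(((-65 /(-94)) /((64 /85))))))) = -2520675/44236024 = -0.06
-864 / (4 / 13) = -2808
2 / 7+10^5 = 700002/7 = 100000.29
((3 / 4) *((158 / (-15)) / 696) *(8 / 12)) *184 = -1.39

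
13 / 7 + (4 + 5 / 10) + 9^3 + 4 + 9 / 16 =82871/112 = 739.92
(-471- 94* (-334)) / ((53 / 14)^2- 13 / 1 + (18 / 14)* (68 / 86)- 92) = -52127180/151117 = -344.95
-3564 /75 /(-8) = 297/50 = 5.94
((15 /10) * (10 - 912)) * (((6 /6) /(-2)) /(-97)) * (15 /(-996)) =6765/64408 = 0.11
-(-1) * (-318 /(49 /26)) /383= -8268/18767 = -0.44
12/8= 3/2 = 1.50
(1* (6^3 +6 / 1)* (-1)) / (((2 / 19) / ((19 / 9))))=-13357/3 = -4452.33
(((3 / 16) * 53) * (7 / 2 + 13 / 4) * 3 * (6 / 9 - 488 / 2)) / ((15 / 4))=-104463/8 = -13057.88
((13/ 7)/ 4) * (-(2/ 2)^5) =-13/28 = -0.46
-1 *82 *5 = -410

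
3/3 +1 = 2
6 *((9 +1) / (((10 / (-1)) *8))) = -3/4 = -0.75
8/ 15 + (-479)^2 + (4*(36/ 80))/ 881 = 606413978/2643 = 229441.54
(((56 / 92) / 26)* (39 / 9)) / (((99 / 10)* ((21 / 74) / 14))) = 10360/20493 = 0.51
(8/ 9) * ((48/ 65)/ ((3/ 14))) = 1792/585 = 3.06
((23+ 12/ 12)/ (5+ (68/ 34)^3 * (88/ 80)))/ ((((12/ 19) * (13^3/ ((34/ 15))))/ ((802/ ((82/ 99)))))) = 5699012/2071771 = 2.75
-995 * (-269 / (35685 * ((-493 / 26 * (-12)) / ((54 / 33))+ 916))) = 53531/7529901 = 0.01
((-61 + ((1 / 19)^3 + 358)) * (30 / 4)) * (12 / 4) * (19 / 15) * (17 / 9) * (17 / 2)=147182209/1083 = 135902.32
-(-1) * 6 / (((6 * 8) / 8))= 1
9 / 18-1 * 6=-5.50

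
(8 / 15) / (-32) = -1/60 = -0.02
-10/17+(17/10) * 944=136358/85 = 1604.21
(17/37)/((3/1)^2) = 17/333 = 0.05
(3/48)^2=1/256 = 0.00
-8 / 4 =-2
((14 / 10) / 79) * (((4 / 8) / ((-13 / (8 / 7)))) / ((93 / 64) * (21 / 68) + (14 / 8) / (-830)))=-1444864/828467549 = 0.00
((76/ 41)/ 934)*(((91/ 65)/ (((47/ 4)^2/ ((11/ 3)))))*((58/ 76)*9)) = 107184/211478615 = 0.00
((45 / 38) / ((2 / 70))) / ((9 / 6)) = 27.63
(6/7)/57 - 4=-530/133 = -3.98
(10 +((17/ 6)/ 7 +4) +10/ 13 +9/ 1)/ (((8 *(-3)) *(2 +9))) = -13199/144144 = -0.09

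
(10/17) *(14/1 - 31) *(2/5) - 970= -974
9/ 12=3/4 = 0.75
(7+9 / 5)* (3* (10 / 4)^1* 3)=198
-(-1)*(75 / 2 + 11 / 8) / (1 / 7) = 2177/8 = 272.12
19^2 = 361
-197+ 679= 482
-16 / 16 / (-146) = 1/146 = 0.01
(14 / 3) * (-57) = -266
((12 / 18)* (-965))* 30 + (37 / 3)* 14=-57382/3 = -19127.33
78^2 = 6084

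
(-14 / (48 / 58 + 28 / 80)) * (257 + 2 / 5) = -2090088/683 = -3060.16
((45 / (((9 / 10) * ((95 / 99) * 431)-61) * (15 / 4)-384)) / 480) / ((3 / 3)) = 11/91884 = 0.00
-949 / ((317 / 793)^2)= -596777701/100489 = -5938.74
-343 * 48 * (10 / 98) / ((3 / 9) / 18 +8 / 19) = -1723680/451 = -3821.91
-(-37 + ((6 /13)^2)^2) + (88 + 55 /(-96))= 341036729/2741856 = 124.38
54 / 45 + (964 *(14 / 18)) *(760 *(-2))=-51284746/45 = -1139661.02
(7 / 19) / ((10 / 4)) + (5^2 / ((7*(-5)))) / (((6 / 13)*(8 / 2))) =-3823/15960 = -0.24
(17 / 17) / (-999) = -1/999 = 0.00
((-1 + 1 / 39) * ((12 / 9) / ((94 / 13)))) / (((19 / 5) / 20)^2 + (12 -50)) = 40000/8451963 = 0.00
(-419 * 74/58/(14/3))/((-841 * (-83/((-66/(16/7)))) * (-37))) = -41481/32388592 = 0.00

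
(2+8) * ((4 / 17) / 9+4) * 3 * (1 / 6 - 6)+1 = -107647/153 = -703.58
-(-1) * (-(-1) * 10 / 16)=5/8 = 0.62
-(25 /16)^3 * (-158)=1234375/2048 = 602.72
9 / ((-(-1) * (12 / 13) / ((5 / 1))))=195/4 = 48.75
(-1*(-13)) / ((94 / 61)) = 793/94 = 8.44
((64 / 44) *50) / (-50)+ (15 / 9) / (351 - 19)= -15881/10956 = -1.45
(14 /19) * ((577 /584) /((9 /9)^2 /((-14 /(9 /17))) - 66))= -480641/43598958 = -0.01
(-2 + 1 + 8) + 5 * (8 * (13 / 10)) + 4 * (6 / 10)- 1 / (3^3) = 8284/135 = 61.36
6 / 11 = 0.55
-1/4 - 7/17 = -45/68 = -0.66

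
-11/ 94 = -0.12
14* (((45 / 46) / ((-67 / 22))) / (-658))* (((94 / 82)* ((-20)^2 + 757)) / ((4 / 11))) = 6299865/252724 = 24.93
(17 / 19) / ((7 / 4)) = 68/133 = 0.51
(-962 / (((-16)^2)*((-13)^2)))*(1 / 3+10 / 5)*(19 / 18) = -4921/89856 = -0.05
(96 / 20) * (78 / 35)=1872/175 = 10.70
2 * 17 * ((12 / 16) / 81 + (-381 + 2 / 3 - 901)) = -2352511/54 = -43565.02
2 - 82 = -80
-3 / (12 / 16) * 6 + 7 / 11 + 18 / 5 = -1087/55 = -19.76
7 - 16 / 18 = 55/9 = 6.11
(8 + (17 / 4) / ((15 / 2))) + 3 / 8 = 1073/120 = 8.94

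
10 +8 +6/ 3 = 20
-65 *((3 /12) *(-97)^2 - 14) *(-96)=14590680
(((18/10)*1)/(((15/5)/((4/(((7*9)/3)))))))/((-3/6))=-8/35 = -0.23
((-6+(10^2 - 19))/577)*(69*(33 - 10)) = 119025/577 = 206.28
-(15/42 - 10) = 9.64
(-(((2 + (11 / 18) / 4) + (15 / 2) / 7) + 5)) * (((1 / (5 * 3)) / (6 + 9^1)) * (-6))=829/3780 = 0.22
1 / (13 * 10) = 0.01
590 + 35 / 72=42515/72 = 590.49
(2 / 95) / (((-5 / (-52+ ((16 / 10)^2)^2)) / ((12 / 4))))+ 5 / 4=2166071/1187500 = 1.82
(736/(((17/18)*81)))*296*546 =79299584/51 = 1554893.80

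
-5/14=-0.36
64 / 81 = 0.79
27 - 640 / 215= 24.02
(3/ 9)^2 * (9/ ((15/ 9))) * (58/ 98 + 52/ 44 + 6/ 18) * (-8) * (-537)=14636472/2695 = 5430.97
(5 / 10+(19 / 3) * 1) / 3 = 2.28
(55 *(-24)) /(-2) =660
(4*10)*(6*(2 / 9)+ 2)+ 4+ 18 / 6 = 140.33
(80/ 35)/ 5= 16/35 = 0.46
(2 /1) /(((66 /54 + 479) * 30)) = 3/21610 = 0.00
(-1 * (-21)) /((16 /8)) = 21/2 = 10.50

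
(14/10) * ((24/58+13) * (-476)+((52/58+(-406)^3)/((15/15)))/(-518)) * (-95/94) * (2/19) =-922432043/50431 = -18290.97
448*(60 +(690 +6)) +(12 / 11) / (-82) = 152748282/451 = 338687.99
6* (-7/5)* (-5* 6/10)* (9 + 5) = 1764/5 = 352.80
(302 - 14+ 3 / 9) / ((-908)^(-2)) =713161360/3 = 237720453.33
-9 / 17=-0.53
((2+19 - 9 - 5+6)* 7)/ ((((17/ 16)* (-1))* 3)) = -1456/51 = -28.55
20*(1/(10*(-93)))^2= 1/43245 = 0.00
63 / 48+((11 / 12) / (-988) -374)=-2209297/5928 = -372.69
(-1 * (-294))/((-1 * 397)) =-294/397 = -0.74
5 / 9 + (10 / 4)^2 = 245/36 = 6.81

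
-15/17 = -0.88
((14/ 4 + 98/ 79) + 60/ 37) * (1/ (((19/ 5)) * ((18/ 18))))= 185965/111074 = 1.67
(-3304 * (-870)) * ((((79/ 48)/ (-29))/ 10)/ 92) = -32627/184 = -177.32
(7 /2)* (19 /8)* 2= 133/8 = 16.62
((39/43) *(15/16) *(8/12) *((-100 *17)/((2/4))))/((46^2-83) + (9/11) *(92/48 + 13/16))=-14586000/15402643 = -0.95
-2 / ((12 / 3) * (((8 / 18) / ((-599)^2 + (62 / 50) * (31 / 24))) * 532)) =-645844683/851200 = -758.75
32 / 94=16/47 = 0.34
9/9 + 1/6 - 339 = -2027/6 = -337.83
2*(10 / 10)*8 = 16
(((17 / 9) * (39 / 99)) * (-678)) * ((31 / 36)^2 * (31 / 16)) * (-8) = 743970643/128304 = 5798.50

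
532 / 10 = 266/5 = 53.20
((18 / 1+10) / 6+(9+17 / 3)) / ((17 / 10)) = 580/51 = 11.37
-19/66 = -0.29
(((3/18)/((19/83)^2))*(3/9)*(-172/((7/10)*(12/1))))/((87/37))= -54801995/5935923 = -9.23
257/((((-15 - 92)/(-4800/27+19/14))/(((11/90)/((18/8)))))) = 62841383/2730105 = 23.02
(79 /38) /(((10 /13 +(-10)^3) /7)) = -0.01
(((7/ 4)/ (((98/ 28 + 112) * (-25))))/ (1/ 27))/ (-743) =9/408650 = 0.00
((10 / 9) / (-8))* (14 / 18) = -35/324 = -0.11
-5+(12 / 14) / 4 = -67/14 = -4.79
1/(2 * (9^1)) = 1/18 = 0.06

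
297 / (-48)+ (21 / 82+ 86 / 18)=-6811/5904 = -1.15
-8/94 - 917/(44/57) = -2456819/2068 = -1188.02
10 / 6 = 5/3 = 1.67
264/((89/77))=20328/89 = 228.40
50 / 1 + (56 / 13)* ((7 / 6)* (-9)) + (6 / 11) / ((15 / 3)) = 3488/715 = 4.88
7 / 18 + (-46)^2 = 38095/18 = 2116.39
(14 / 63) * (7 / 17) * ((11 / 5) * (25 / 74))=385/5661 = 0.07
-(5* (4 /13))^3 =-8000/2197 = -3.64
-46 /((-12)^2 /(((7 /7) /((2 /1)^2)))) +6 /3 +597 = 172489/288 = 598.92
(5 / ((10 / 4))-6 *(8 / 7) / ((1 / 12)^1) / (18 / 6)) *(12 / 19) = -2136/133 = -16.06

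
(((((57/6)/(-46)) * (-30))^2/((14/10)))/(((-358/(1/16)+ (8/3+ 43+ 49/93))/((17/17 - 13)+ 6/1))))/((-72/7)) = -1398875/496938368 = 0.00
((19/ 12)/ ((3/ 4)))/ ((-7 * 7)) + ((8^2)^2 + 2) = 4097.96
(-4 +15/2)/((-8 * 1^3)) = -7/16 = -0.44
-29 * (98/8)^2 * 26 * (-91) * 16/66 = 82371107/33 = 2496094.15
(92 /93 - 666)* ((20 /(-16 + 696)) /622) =-1819/57846 = -0.03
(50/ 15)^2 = 100/9 = 11.11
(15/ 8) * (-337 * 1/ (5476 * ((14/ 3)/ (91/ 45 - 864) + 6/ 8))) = -65359465/421750568 = -0.15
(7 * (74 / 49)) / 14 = 37/49 = 0.76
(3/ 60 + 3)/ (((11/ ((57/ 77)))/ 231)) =10431/220 = 47.41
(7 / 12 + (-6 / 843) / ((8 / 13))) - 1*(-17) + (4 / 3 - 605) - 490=-907148/843 = -1076.09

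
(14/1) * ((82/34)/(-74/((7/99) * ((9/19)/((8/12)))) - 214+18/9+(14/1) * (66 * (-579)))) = -6027/95797550 = 0.00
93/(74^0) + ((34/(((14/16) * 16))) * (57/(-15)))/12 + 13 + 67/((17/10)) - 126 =18.64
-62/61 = -1.02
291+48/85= 24783/85 = 291.56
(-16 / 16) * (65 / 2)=-65/2 = -32.50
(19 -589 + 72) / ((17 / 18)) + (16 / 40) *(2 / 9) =-403312/765 = -527.21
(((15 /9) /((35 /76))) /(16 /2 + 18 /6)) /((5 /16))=1216/1155 = 1.05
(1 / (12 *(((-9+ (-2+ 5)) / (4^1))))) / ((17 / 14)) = -7/153 = -0.05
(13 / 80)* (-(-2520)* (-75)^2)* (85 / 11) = 391584375/22 = 17799289.77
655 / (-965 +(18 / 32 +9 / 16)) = -5240/7711 = -0.68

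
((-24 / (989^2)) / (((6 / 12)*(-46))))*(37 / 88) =111/247464613 = 0.00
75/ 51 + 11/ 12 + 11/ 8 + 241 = 99863/408 = 244.76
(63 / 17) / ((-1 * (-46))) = 63/782 = 0.08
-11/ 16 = -0.69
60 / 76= 15/19 = 0.79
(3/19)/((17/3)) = 9/323 = 0.03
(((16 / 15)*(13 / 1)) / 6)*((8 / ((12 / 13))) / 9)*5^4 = 1390.95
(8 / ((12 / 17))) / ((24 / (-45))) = -85/4 = -21.25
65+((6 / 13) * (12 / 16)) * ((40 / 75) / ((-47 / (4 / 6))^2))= 27999091/430755 = 65.00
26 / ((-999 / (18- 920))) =23.48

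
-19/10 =-1.90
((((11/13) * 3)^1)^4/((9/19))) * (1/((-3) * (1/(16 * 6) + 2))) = -80115552/5512273 = -14.53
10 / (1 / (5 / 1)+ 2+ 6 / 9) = 150/43 = 3.49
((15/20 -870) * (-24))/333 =62.65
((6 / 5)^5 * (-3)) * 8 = -186624/3125 = -59.72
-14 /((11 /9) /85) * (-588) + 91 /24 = 151140521/264 = 572501.97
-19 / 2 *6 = -57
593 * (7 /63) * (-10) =-5930/9 = -658.89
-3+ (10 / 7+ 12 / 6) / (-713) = -14997/4991 = -3.00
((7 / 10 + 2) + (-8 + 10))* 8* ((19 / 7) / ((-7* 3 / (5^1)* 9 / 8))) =-21.60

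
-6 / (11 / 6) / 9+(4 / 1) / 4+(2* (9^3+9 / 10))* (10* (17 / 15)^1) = 16545.04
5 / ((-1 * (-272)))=5/272 = 0.02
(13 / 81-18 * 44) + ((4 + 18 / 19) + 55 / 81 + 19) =-1180741/1539 = -767.21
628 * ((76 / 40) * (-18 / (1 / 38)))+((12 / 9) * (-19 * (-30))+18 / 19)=-77461846/95 = -815387.85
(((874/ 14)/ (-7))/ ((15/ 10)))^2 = 763876/21609 = 35.35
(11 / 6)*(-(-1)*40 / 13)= 220/39 = 5.64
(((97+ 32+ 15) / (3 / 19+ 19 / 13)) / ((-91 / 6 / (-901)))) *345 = 63785394/35 = 1822439.83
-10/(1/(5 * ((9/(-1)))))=450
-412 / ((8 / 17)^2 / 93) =-2768331/16 = -173020.69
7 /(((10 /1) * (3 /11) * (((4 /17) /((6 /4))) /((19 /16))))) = 24871/1280 = 19.43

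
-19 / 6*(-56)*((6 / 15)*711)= 252168/5 = 50433.60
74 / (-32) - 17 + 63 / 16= -123/8 = -15.38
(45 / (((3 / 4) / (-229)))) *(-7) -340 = 95840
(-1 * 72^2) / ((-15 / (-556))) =-960768/5 = -192153.60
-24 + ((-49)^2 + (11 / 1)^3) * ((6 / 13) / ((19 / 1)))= 16464/247 = 66.66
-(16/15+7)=-8.07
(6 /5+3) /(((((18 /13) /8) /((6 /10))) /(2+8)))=728/5 = 145.60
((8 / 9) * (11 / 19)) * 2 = 176/171 = 1.03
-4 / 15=-0.27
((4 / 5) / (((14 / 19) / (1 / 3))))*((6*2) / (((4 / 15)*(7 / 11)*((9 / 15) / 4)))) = 8360/49 = 170.61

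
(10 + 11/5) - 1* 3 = 46/5 = 9.20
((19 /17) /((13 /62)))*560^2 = 369420800/221 = 1671587.33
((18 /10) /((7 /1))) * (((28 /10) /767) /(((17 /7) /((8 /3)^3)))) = 7168/977925 = 0.01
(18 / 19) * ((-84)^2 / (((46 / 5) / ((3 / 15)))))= 63504/437 = 145.32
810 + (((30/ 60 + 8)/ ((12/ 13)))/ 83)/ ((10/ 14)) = 8069147/9960 = 810.16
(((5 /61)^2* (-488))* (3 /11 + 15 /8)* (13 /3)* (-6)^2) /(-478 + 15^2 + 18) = 147420/31537 = 4.67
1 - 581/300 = -281/300 = -0.94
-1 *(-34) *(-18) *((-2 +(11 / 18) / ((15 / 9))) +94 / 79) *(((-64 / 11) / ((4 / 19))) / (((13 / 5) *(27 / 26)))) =-21726272/7821 = -2777.94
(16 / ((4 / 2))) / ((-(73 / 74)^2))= -43808/5329 = -8.22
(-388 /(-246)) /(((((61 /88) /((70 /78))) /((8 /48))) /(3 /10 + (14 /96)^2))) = 27642769/252821088 = 0.11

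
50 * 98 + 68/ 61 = 298968/61 = 4901.11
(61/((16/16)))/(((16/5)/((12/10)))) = 183/8 = 22.88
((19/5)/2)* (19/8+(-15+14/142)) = -27037/1136 = -23.80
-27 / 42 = -9/14 = -0.64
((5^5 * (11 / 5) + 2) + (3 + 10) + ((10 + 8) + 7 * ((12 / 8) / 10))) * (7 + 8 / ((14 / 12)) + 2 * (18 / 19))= 57897839/532 = 108830.52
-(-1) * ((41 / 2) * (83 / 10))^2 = 11580409/400 = 28951.02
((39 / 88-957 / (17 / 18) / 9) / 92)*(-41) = 6878529/137632 = 49.98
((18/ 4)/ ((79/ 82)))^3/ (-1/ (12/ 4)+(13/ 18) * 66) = 150730227/70011538 = 2.15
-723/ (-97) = 723/97 = 7.45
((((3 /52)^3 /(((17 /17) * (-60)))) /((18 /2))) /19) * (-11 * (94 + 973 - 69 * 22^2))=-355619/53431040 = -0.01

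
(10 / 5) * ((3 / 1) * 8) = 48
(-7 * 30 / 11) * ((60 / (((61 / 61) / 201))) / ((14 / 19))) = -3437100/11 = -312463.64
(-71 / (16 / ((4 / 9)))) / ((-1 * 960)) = 71/34560 = 0.00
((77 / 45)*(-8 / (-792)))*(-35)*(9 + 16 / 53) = -5.63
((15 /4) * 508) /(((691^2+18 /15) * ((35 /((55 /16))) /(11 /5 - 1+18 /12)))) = 565785/534780064 = 0.00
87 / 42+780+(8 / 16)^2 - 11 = 21597/28 = 771.32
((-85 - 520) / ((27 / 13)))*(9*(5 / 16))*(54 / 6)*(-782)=46128225/8 = 5766028.12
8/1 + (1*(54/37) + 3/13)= 4661/481 = 9.69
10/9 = 1.11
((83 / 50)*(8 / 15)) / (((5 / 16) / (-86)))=-456832/1875 = -243.64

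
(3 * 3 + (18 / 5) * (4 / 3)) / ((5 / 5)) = 69/5 = 13.80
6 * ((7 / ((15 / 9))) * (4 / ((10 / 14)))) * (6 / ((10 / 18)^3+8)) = 2204496/21275 = 103.62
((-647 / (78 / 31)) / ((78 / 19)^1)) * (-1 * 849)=107846489/2028 = 53178.74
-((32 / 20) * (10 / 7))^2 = -256/49 = -5.22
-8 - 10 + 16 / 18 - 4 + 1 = -181/9 = -20.11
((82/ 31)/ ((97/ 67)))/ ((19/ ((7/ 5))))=38458/285665 = 0.13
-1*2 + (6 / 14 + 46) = 311/7 = 44.43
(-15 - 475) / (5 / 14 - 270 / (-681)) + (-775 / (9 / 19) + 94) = -2192.31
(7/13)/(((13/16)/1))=112/169 = 0.66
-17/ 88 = -0.19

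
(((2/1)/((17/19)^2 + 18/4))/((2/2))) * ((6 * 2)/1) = 17328/3827 = 4.53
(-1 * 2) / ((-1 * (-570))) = -1/285 = 0.00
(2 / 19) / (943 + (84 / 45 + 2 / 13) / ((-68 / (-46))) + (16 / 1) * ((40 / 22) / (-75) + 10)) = 12155/127479208 = 0.00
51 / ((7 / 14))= 102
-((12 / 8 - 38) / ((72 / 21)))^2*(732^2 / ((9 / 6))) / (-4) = 971631241/96 = 10121158.76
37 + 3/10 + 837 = 8743/10 = 874.30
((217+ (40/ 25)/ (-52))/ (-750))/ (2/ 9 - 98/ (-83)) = -3511647/17030000 = -0.21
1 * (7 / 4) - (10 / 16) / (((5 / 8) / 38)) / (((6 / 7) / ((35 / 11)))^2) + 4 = -517.88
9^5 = 59049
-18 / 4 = -9/2 = -4.50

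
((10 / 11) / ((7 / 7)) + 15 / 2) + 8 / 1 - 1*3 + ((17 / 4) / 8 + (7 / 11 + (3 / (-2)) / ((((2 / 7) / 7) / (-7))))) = 95683/352 = 271.83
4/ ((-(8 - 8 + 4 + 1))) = -4/5 = -0.80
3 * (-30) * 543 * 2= -97740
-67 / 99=-0.68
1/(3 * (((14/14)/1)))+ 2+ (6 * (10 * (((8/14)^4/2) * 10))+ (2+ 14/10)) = 37.72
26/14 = 13/7 = 1.86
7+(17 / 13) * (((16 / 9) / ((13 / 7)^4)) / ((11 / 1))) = 257959121/36758007 = 7.02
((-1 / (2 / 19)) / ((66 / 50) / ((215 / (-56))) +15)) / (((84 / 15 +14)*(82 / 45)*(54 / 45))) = -12765625/844069296 = -0.02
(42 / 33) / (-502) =-7/2761 = 0.00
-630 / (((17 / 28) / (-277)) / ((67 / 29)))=327380760/493 = 664058.34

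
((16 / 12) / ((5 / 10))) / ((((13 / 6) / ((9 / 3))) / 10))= 480/13 = 36.92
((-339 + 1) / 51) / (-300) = 169/7650 = 0.02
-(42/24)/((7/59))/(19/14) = -413/38 = -10.87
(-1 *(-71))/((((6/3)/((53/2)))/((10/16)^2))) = 94075/256 = 367.48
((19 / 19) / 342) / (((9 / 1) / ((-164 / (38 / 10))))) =-410/29241 = -0.01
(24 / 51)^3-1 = -4401/4913 = -0.90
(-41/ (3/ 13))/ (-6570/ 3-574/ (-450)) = 39975/492463 = 0.08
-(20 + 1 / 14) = -281/14 = -20.07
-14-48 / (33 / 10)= -314/11 = -28.55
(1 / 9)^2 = 1/81 = 0.01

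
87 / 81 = 29/27 = 1.07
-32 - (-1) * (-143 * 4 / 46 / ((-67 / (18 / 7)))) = -340036/10787 = -31.52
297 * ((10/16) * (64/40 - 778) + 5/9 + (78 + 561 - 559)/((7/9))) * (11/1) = -34928949/28 = -1247462.46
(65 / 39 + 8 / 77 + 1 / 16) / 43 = 6775/158928 = 0.04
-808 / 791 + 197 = 155019/791 = 195.98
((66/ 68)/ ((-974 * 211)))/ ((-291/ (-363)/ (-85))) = 19965/39869716 = 0.00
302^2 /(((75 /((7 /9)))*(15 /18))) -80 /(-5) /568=90659026/79875 = 1135.01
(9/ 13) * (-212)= -1908/13 = -146.77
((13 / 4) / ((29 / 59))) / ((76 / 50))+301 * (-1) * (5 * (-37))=245478655/4408 = 55689.35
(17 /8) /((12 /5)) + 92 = 8917/96 = 92.89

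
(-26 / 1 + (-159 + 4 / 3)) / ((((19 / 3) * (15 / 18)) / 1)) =-174/5 = -34.80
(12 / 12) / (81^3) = 1/531441 = 0.00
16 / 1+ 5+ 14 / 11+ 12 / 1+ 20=597/11 = 54.27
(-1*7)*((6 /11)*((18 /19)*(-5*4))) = 15120/209 = 72.34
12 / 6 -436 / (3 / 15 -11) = 1144/27 = 42.37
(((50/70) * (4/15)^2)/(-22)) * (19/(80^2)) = -19/2772000 = 0.00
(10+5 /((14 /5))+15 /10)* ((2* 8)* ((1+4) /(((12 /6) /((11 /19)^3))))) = 4951320/48013 = 103.12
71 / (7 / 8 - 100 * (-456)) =568/364807 = 0.00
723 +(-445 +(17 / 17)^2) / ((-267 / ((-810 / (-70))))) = 462417/623 = 742.24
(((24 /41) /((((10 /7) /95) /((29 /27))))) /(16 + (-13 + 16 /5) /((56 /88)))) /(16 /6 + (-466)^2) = 2755/8585523 = 0.00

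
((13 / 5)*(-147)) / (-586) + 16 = 48791/2930 = 16.65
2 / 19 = 0.11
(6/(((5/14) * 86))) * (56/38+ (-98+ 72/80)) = -381549/20425 = -18.68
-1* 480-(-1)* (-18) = -498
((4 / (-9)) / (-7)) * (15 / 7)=20/147 = 0.14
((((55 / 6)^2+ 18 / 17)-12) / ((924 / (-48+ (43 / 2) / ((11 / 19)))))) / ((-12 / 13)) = 138973003/149288832 = 0.93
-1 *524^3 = -143877824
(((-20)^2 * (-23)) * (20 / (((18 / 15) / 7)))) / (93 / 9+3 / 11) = -101200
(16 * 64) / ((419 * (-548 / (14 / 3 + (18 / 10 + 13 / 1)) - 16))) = -74752/1350437 = -0.06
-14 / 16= -7/8 = -0.88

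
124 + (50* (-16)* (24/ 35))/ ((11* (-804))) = 640036/5159 = 124.06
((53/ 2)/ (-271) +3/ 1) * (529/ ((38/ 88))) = 18306574/5149 = 3555.36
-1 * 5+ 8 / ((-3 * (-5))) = -67/15 = -4.47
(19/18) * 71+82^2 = 122381/18 = 6798.94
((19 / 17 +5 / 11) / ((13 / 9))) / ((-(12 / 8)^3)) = -0.32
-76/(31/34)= -2584/31 = -83.35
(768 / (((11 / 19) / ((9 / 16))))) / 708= 684/649 = 1.05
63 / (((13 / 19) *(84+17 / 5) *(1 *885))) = 21/17641 = 0.00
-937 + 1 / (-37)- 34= -971.03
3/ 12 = 1/4 = 0.25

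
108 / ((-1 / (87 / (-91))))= 9396/91 = 103.25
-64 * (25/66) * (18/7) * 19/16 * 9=-51300/77 = -666.23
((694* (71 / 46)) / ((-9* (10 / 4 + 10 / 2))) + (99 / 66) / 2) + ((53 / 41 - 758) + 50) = -367568521/509220 = -721.83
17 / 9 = 1.89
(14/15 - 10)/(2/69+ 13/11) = -34408/4595 = -7.49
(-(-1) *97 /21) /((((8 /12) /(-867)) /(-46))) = 1934277/7 = 276325.29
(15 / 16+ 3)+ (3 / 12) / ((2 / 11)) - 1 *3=37/16 = 2.31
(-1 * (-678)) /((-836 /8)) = -1356/209 = -6.49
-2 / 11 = -0.18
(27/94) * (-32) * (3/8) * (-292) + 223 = 57785/47 = 1229.47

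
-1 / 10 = -0.10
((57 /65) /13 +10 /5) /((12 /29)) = 50663/10140 = 5.00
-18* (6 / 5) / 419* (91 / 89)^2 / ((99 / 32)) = -3179904/182539445 = -0.02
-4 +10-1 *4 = 2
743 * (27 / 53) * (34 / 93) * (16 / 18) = 202096/1643 = 123.00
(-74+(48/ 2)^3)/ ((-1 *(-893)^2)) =-13750/797449 = -0.02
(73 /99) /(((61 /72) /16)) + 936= 637400/671 = 949.93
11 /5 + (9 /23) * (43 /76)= 21163/8740 = 2.42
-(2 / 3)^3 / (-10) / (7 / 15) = 4/63 = 0.06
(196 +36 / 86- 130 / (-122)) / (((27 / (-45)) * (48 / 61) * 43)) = -863335/88752 = -9.73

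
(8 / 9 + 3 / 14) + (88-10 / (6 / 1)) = 11017/126 = 87.44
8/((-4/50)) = -100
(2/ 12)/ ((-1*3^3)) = -1/162 = -0.01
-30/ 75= -2/5 = -0.40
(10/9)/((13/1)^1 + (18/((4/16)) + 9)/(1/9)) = 5/3339 = 0.00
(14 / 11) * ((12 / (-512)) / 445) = -21/313280 = 0.00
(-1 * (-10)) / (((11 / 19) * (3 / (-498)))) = -31540/11 = -2867.27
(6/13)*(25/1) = 150/13 = 11.54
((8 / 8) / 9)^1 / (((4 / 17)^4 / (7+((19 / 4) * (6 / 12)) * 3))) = 9437873/18432 = 512.04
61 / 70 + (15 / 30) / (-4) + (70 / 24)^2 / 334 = 1299383/1683360 = 0.77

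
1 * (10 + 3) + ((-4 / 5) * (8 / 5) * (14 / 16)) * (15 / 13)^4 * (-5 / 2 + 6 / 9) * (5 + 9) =1826593/28561 = 63.95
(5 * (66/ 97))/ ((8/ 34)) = 2805/194 = 14.46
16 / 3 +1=19/3 = 6.33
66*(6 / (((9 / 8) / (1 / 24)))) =44/3 = 14.67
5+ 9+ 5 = 19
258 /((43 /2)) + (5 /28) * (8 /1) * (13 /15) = 278/21 = 13.24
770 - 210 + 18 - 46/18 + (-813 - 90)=-2948/9 = -327.56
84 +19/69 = 5815/69 = 84.28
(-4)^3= -64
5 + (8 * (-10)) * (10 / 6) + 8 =-361/3 = -120.33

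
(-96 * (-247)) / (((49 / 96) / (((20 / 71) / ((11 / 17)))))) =773959680/38269 = 20224.19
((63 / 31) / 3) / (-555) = -7/5735 = 0.00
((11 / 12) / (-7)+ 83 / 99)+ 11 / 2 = 17207/2772 = 6.21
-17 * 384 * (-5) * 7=228480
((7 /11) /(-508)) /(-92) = 7/514096 = 0.00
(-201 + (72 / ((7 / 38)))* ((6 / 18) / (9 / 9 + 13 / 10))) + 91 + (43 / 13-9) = -123584/2093 = -59.05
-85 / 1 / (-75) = 17/15 = 1.13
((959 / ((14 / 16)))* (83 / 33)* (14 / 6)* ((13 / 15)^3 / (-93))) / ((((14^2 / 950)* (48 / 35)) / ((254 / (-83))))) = 726286457/1491534 = 486.94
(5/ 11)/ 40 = 1/88 = 0.01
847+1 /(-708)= 599675/708 = 847.00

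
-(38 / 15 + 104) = -1598/15 = -106.53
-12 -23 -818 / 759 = -27383/759 = -36.08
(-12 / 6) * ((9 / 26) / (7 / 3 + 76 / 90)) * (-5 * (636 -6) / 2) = 637875/1859 = 343.13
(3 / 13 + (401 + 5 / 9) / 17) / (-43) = -47441/85527 = -0.55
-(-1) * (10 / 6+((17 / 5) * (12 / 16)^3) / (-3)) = 1141/960 = 1.19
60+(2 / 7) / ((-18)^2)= 68041/1134 = 60.00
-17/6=-2.83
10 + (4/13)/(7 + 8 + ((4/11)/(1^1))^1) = 22014/2197 = 10.02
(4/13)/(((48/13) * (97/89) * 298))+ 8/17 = 2776489/5896824 = 0.47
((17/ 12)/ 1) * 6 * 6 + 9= 60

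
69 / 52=1.33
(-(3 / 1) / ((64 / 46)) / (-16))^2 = 4761/262144 = 0.02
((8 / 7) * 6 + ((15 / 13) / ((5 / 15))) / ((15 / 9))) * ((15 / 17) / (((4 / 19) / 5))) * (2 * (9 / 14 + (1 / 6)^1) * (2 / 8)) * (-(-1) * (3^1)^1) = 1158525/5096 = 227.34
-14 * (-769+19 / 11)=118160/11 = 10741.82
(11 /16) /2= 11/32 = 0.34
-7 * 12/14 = -6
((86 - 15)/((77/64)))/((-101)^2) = 4544/785477 = 0.01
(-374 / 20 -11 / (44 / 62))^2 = 29241/25 = 1169.64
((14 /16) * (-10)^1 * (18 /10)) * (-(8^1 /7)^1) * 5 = 90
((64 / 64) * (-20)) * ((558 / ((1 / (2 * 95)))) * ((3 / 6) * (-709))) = 751681800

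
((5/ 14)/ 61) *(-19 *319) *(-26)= 393965/427 = 922.63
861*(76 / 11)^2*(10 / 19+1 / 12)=3031868/121 = 25056.76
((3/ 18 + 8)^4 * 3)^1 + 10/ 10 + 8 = 5768689/432 = 13353.45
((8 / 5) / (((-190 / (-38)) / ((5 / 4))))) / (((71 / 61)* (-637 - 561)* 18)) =-61/3827610 = 0.00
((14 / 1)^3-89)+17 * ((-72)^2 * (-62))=-5461281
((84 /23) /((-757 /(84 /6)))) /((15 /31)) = -12152/87055 = -0.14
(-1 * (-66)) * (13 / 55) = 78/5 = 15.60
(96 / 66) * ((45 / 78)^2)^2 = 50625/314171 = 0.16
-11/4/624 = -11/2496 = 0.00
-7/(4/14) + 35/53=-2527/106 = -23.84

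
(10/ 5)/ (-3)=-2/3 = -0.67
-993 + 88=-905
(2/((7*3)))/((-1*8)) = -1/84 = -0.01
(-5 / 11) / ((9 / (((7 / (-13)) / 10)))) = 7/2574 = 0.00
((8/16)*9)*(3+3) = 27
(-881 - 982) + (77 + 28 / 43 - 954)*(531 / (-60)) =5067711/860 = 5892.69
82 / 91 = 0.90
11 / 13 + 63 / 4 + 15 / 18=2719/156 = 17.43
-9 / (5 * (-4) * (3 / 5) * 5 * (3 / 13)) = 13/20 = 0.65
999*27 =26973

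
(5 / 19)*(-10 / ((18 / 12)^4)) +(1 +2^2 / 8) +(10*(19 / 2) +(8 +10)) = 350831/3078 = 113.98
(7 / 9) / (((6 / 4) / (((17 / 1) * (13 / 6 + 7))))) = 6545/81 = 80.80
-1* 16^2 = -256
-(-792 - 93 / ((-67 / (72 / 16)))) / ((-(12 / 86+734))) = -4527513/4230112 = -1.07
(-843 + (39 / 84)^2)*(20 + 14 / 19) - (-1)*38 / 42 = -390478897/22344 = -17475.78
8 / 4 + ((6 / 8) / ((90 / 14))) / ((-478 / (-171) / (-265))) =-17323/1912 = -9.06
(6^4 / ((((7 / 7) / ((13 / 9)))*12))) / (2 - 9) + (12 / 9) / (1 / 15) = -2.29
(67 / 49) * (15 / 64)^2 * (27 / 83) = 407025/16658432 = 0.02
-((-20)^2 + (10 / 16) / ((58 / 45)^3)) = -400.29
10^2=100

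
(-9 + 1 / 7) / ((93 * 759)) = -2/15939 = 0.00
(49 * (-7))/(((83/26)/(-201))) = 1792518/83 = 21596.60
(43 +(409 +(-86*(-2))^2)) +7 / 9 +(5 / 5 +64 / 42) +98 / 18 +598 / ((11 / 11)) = 1930493/63 = 30642.75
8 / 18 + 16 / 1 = 148/9 = 16.44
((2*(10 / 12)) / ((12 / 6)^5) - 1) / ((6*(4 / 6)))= -91/384 = -0.24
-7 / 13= -0.54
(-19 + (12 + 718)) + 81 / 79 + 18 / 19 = 1070172/1501 = 712.97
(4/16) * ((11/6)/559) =11/13416 = 0.00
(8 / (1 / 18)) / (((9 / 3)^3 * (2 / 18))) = 48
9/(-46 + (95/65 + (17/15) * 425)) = 351/17048 = 0.02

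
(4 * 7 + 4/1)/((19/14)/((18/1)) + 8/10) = 40320/1103 = 36.55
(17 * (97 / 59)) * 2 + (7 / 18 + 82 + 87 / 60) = 1484009/10620 = 139.74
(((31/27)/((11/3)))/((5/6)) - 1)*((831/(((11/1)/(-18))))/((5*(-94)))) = -256779/142175 = -1.81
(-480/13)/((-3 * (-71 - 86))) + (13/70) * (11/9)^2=2303293/11572470 = 0.20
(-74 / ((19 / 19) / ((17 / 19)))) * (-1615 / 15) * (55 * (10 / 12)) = 2940575/9 = 326730.56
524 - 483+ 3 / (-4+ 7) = 42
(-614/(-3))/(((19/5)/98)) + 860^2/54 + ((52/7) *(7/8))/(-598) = 895521967/47196 = 18974.53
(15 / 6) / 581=5/1162 = 0.00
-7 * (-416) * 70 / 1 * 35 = 7134400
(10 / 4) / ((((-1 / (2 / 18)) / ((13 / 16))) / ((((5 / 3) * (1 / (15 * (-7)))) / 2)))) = 65/36288 = 0.00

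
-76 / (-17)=76/17 = 4.47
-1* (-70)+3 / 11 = 773/11 = 70.27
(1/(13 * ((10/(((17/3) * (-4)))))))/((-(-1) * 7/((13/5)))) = -34/525 = -0.06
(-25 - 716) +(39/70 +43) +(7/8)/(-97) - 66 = -20735353/27160 = -763.45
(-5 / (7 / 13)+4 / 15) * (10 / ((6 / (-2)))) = 1894/63 = 30.06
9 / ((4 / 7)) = 15.75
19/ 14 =1.36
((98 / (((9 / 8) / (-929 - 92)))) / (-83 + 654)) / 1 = -800464/5139 = -155.76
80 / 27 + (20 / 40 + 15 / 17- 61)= -52009/918 = -56.65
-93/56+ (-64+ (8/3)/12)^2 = 4065.94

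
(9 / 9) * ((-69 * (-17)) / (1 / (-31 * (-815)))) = 29635845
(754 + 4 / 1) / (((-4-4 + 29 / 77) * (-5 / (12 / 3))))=79.54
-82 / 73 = -1.12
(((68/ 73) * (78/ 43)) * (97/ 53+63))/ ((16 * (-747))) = -379678/41425383 = -0.01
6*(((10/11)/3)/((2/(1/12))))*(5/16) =25/1056 = 0.02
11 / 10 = 1.10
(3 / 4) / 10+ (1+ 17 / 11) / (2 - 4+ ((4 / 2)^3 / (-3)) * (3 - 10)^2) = 4887/87560 = 0.06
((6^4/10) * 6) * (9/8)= 4374/5 = 874.80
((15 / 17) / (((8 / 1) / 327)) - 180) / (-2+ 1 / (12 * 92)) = 2701350/37519 = 72.00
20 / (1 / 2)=40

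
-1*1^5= -1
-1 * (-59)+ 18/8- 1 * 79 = -71/4 = -17.75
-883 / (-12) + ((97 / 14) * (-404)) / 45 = 14339/1260 = 11.38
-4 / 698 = -2/349 = -0.01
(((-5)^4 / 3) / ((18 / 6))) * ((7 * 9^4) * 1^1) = 3189375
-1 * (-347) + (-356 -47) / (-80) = 28163/80 = 352.04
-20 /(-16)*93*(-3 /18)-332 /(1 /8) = -21403/8 = -2675.38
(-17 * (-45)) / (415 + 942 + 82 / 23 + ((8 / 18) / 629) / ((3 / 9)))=0.56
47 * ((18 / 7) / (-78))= -141/91 = -1.55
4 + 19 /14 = 75/14 = 5.36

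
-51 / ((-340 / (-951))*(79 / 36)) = -25677/395 = -65.01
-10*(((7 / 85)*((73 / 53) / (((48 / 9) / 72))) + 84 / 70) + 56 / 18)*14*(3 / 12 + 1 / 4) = -3316327/8109 = -408.97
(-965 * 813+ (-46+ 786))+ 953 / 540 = -423253747/540 = -783803.24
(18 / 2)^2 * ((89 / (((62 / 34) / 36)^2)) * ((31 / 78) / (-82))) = -225007308/16523 = -13617.82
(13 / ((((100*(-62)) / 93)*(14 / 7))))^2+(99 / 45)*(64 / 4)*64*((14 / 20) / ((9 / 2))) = 504640889/1440000 = 350.45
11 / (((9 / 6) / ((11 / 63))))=242/189 = 1.28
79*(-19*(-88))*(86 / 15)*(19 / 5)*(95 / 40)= 6834673.41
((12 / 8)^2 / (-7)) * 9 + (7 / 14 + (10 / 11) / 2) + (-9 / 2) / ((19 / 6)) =-19659/5852 = -3.36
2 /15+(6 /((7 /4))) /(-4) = -76/105 = -0.72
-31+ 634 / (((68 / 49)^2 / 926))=352361335/1156 = 304810.84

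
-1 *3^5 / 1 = -243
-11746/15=-783.07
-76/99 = -0.77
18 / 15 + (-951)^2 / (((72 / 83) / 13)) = 542138203/40 = 13553455.08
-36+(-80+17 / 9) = -1027/9 = -114.11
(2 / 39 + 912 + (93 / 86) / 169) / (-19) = -39767539/828438 = -48.00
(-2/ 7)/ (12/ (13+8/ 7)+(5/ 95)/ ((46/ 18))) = -28842/87731 = -0.33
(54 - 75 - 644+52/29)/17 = -19233/493 = -39.01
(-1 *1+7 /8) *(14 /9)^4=-4802/6561 = -0.73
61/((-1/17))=-1037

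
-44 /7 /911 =-0.01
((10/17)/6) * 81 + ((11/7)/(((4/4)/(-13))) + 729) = 85265/119 = 716.51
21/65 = 0.32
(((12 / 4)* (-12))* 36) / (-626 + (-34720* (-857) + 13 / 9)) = -11664/267789739 = 0.00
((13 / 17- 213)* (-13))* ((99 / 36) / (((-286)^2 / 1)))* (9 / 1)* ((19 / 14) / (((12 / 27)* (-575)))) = -63099/14232400 = 0.00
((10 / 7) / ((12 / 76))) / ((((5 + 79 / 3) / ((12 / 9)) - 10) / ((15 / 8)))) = 475/378 = 1.26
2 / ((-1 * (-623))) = 2/623 = 0.00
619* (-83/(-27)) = 51377/27 = 1902.85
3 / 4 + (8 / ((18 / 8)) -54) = -1789/36 = -49.69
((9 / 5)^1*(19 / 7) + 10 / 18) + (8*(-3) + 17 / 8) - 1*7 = -59053/2520 = -23.43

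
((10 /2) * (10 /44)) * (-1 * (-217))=5425/22 = 246.59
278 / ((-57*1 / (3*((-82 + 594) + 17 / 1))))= -147062/19 = -7740.11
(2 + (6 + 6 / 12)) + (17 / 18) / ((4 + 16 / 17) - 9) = 5134/621 = 8.27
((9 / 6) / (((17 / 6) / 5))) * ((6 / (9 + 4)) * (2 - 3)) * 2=-540/221 = -2.44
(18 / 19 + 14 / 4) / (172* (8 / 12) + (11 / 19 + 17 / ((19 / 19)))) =507/15076 = 0.03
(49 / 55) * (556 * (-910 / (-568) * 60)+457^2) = 912525971/3905 = 233681.43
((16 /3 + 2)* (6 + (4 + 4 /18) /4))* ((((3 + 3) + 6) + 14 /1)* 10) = 363220/27 = 13452.59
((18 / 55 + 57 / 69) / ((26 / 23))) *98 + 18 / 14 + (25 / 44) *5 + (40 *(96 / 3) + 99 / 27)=83350109/60060 = 1387.78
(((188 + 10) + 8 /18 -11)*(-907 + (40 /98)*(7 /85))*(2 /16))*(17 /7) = -26010889/504 = -51608.91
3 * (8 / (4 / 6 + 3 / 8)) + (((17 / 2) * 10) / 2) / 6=9037/300 = 30.12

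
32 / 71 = 0.45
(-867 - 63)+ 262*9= 1428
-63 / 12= -21/4 = -5.25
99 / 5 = 19.80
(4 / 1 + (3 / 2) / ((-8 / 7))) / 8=43/128 = 0.34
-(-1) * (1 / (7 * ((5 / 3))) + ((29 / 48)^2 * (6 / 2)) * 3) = 30203/8960 = 3.37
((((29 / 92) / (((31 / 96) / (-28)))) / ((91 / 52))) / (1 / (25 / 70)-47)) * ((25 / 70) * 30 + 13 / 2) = 6709440/1103011 = 6.08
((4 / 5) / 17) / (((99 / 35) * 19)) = 28/31977 = 0.00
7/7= 1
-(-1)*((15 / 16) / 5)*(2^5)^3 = 6144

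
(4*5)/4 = 5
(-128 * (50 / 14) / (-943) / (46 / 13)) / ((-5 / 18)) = -74880/151823 = -0.49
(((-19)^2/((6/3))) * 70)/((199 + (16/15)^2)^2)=0.32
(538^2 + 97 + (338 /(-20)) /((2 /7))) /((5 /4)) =5789637/25 = 231585.48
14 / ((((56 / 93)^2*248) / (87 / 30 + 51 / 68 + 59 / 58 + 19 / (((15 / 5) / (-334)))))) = -341547987/1039360 = -328.61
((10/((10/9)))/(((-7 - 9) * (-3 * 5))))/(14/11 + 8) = 11/2720 = 0.00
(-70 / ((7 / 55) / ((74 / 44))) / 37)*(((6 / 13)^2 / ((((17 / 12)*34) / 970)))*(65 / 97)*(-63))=17010000/3757 = 4527.55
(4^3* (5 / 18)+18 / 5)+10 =1412/45 = 31.38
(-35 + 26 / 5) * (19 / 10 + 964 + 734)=-2532851/50 = -50657.02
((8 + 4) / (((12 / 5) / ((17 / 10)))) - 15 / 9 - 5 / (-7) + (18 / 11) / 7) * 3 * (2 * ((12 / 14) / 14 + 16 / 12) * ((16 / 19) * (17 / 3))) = 200457200/645183 = 310.70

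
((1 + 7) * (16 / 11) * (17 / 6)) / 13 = 1088/429 = 2.54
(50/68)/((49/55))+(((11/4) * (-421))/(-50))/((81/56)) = 16.83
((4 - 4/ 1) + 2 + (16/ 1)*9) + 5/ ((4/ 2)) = 297/2 = 148.50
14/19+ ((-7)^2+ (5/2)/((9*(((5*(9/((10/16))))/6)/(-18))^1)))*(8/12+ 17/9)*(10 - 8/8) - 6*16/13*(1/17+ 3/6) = 56133583/50388 = 1114.03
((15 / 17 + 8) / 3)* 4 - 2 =502/51 = 9.84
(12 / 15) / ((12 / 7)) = 7/15 = 0.47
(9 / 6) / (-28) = -0.05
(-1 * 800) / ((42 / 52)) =-20800/21 = -990.48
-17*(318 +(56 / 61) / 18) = -2968370/549 = -5406.87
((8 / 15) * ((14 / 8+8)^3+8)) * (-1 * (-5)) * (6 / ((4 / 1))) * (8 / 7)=59831/14 = 4273.64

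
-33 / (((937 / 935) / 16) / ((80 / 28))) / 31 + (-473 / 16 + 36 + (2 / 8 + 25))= -54889797/3253264 = -16.87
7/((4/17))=119/4 = 29.75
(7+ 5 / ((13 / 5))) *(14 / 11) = 1624/143 = 11.36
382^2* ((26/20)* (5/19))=948506/19 = 49921.37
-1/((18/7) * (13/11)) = -77/234 = -0.33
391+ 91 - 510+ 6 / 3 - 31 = -57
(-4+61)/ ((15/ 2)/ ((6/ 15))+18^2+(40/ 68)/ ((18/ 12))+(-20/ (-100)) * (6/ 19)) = 1104660/6651319 = 0.17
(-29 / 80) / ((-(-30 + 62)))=29/2560 = 0.01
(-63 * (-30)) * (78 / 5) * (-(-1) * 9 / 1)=265356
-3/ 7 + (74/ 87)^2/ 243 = -5479469/12874869 = -0.43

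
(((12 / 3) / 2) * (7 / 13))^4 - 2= -0.65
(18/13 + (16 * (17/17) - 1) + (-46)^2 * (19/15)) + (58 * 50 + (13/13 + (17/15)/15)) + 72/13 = 16389551/2925 = 5603.27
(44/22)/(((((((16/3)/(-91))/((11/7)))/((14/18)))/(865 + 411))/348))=-18520502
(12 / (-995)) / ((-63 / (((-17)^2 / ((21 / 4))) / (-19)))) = -4624/8337105 = 0.00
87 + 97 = 184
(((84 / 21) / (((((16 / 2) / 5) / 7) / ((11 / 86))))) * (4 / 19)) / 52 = 385/42484 = 0.01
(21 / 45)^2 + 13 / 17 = 0.98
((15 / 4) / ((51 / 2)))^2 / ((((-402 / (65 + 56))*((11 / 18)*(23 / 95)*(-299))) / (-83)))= -6505125/532637404 = -0.01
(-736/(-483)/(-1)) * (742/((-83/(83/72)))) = 424/27 = 15.70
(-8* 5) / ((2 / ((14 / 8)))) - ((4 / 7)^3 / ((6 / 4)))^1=-35.12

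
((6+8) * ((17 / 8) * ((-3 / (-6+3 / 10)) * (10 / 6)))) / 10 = 595/228 = 2.61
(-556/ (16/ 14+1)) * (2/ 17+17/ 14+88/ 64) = -119401/170 = -702.36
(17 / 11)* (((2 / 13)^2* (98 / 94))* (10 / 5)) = 6664/87373 = 0.08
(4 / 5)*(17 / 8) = 17/10 = 1.70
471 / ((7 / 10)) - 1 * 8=4654/7 = 664.86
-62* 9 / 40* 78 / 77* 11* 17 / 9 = -20553/70 = -293.61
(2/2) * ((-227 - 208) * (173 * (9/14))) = -677295/14 = -48378.21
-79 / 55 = -1.44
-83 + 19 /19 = -82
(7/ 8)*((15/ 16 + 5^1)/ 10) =133/256 = 0.52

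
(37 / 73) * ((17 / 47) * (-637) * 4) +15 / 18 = -466.29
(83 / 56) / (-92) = -83/5152 = -0.02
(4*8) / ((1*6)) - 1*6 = -2/3 = -0.67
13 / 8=1.62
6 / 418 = 3/209 = 0.01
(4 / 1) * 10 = 40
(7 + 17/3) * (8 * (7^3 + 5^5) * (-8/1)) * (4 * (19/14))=-106832896/7 = -15261842.29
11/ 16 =0.69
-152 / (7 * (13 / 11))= -18.37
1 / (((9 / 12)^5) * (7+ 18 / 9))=0.47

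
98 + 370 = 468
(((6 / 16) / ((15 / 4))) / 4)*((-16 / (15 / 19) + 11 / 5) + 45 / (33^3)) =-90169/199650 = -0.45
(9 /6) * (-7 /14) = -3/4 = -0.75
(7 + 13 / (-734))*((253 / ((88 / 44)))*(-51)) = -45046.24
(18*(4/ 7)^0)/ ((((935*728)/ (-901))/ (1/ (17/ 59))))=-28143/340340 = -0.08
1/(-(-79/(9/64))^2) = -81/25563136 = 0.00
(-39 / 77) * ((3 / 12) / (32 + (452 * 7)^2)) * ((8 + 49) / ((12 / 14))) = -247/293653888 = 0.00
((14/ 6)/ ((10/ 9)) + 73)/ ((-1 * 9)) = -8.34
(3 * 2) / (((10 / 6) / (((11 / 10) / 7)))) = 99/175 = 0.57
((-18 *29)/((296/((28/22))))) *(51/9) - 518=-530.72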